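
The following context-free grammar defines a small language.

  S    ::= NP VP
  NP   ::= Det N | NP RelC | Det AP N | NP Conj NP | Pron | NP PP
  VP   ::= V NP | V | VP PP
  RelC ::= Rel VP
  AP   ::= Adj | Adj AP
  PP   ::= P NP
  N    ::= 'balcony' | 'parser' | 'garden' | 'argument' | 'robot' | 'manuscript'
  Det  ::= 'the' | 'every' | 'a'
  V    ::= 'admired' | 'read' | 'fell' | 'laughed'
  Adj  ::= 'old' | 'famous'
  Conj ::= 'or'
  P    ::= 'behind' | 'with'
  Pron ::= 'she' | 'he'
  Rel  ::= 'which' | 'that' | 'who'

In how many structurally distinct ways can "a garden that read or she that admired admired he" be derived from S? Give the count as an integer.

The two bracketings:
[S [NP [NP [NP [NP [Det a] [N garden]] [RelC [Rel that] [VP [V read]]]] [Conj or] [NP [Pron she]]] [RelC [Rel that] [VP [V admired]]]] [VP [V admired] [NP [Pron he]]]]
[S [NP [NP [NP [Det a] [N garden]] [RelC [Rel that] [VP [V read]]]] [Conj or] [NP [NP [Pron she]] [RelC [Rel that] [VP [V admired]]]]] [VP [V admired] [NP [Pron he]]]]
The trees differ in how a recursive rule is bracketed over the same span.

2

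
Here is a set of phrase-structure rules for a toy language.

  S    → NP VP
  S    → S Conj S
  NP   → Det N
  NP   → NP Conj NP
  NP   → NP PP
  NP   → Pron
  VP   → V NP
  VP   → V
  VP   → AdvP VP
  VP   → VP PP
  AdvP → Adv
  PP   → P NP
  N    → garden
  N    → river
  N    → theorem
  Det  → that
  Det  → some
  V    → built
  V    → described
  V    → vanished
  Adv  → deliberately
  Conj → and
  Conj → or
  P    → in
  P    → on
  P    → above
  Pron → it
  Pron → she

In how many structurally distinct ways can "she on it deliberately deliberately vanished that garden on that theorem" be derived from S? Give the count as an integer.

Two of the 4 distinct bracketings:
[S [NP [NP [Pron she]] [PP [P on] [NP [Pron it]]]] [VP [AdvP [Adv deliberately]] [VP [AdvP [Adv deliberately]] [VP [V vanished] [NP [NP [Det that] [N garden]] [PP [P on] [NP [Det that] [N theorem]]]]]]]]
[S [NP [NP [Pron she]] [PP [P on] [NP [Pron it]]]] [VP [AdvP [Adv deliberately]] [VP [AdvP [Adv deliberately]] [VP [VP [V vanished] [NP [Det that] [N garden]]] [PP [P on] [NP [Det that] [N theorem]]]]]]]
The difference turns on whether VP → VP PP is used at the relevant span, versus an alternative expansion of VP.

4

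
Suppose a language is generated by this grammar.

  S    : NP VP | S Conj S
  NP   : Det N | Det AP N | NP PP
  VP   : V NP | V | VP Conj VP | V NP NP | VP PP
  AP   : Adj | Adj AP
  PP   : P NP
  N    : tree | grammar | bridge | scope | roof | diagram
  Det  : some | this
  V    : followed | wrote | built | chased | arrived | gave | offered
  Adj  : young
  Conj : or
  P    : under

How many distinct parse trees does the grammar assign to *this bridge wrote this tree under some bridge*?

The two bracketings:
[S [NP [Det this] [N bridge]] [VP [V wrote] [NP [NP [Det this] [N tree]] [PP [P under] [NP [Det some] [N bridge]]]]]]
[S [NP [Det this] [N bridge]] [VP [VP [V wrote] [NP [Det this] [N tree]]] [PP [P under] [NP [Det some] [N bridge]]]]]
The difference turns on whether NP → NP PP is used at the relevant span, versus an alternative expansion of NP.

2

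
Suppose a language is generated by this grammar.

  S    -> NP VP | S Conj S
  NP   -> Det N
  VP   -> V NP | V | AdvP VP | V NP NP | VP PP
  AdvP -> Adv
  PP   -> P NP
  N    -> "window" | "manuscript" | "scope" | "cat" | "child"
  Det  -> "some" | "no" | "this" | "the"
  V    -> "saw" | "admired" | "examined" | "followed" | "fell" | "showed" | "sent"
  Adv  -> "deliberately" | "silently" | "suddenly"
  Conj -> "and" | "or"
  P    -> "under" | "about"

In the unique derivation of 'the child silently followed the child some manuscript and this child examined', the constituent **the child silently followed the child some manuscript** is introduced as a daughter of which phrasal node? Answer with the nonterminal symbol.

S

S
  S
    NP
      Det: the
      N: child
    VP
      AdvP
        Adv: silently
      VP
        V: followed
        NP
          Det: the
          N: child
        NP
          Det: some
          N: manuscript
  Conj: and
  S
    NP
      Det: this
      N: child
    VP
      V: examined
The span 'the child silently followed the child some manuscript' is the S node built by S → NP VP.
Its mother is the S built by S → S Conj S.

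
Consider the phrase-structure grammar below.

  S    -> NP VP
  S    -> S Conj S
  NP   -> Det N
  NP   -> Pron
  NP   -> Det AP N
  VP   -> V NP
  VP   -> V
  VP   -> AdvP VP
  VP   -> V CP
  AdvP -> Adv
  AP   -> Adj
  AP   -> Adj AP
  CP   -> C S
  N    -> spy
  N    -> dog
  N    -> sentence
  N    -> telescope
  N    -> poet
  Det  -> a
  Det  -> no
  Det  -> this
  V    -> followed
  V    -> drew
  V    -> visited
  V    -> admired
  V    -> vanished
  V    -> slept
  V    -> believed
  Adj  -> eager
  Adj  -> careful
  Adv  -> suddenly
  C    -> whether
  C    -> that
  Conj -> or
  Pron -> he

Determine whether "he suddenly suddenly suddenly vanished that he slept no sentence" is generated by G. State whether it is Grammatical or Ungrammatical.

Grammatical

[S [NP [Pron he]] [VP [AdvP [Adv suddenly]] [VP [AdvP [Adv suddenly]] [VP [AdvP [Adv suddenly]] [VP [V vanished] [CP [C that] [S [NP [Pron he]] [VP [V slept] [NP [Det no] [N sentence]]]]]]]]]]
Each bracket corresponds to one application of a listed rule, so the string is derivable from S.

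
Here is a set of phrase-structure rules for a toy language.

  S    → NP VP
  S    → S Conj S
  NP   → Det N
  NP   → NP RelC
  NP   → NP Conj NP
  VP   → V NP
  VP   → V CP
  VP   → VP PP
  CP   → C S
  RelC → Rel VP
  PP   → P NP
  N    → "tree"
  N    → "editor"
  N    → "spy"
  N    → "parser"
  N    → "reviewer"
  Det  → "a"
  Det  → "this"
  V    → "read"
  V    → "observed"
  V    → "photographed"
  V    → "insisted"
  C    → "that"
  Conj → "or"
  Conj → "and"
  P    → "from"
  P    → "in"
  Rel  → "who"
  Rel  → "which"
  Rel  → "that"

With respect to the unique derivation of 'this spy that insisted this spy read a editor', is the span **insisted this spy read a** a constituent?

[S [NP [NP [Det this] [N spy]] [RelC [Rel that] [VP [V insisted] [NP [Det this] [N spy]]]]] [VP [V read] [NP [Det a] [N editor]]]]
The smallest constituent containing 'insisted this spy read a' is the S spanning 'this spy that insisted this spy read a editor'; no single node in the tree dominates exactly the given words.

No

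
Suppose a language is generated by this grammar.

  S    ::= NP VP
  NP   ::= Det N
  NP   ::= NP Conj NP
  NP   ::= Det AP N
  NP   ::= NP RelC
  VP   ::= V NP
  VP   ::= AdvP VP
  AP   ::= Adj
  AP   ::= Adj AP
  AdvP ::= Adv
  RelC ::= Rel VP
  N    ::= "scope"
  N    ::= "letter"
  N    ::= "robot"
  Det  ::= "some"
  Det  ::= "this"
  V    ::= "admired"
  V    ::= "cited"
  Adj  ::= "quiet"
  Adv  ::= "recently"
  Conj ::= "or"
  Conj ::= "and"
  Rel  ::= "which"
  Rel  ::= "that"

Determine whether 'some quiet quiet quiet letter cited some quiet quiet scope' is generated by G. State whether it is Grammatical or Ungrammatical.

S
  NP
    Det: some
    AP
      Adj: quiet
      AP
        Adj: quiet
        AP
          Adj: quiet
    N: letter
  VP
    V: cited
    NP
      Det: some
      AP
        Adj: quiet
        AP
          Adj: quiet
      N: scope
The bracketing above is licensed at every node by one of the given productions, with S at the root.

Grammatical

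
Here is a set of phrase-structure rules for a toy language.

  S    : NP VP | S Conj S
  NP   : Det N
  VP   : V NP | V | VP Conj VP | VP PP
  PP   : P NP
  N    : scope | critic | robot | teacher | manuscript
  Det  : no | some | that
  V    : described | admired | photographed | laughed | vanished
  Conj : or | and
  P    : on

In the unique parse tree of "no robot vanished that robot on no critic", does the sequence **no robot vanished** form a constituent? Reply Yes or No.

[S [NP [Det no] [N robot]] [VP [VP [V vanished] [NP [Det that] [N robot]]] [PP [P on] [NP [Det no] [N critic]]]]]
The smallest constituent containing 'no robot vanished' is the S spanning 'no robot vanished that robot on no critic'; no single node in the tree dominates exactly the given words.

No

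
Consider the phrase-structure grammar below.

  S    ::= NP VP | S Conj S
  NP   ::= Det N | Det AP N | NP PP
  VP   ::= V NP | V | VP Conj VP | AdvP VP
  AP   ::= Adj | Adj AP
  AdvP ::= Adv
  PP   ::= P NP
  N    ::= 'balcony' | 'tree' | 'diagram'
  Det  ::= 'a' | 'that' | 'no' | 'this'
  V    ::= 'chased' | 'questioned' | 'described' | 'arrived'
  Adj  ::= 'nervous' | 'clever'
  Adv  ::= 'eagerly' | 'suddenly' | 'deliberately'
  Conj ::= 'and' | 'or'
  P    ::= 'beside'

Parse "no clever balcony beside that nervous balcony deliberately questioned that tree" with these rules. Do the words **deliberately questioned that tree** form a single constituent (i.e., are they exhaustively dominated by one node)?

[S [NP [NP [Det no] [AP [Adj clever]] [N balcony]] [PP [P beside] [NP [Det that] [AP [Adj nervous]] [N balcony]]]] [VP [AdvP [Adv deliberately]] [VP [V questioned] [NP [Det that] [N tree]]]]]
The words 'deliberately questioned that tree' are exhaustively dominated by a single VP node (built by VP → AdvP VP), so they form a constituent.

Yes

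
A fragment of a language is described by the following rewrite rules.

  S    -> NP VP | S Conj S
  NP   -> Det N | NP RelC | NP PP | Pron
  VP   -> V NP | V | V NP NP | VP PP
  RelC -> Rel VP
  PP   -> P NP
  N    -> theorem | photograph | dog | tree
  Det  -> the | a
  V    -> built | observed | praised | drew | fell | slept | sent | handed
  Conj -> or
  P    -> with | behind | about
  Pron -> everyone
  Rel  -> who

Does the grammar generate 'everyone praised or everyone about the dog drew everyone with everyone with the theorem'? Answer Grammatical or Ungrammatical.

Grammatical

S
  S
    NP
      Pron: everyone
    VP
      V: praised
  Conj: or
  S
    NP
      NP
        Pron: everyone
      PP
        P: about
        NP
          Det: the
          N: dog
    VP
      V: drew
      NP
        NP
          Pron: everyone
        PP
          P: with
          NP
            NP
              Pron: everyone
            PP
              P: with
              NP
                Det: the
                N: theorem
Each bracket corresponds to one application of a listed rule, so the string is derivable from S.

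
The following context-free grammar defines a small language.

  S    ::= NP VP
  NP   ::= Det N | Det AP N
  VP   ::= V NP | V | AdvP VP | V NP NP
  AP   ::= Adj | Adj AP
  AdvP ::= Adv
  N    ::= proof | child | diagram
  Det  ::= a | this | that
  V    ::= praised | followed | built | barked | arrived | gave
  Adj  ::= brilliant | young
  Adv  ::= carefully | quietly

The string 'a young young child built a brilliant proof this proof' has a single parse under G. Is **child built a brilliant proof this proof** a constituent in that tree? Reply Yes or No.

No

[S [NP [Det a] [AP [Adj young] [AP [Adj young]]] [N child]] [VP [V built] [NP [Det a] [AP [Adj brilliant]] [N proof]] [NP [Det this] [N proof]]]]
The smallest constituent containing 'child built a brilliant proof this proof' is the S spanning 'a young young child built a brilliant proof this proof'; no single node in the tree dominates exactly the given words.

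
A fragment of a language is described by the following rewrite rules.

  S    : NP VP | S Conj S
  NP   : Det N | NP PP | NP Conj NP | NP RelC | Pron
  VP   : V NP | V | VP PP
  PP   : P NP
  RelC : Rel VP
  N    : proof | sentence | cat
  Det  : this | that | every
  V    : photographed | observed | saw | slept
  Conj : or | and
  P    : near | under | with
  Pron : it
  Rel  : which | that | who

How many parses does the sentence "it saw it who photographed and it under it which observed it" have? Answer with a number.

Two of the 6 distinct bracketings:
[S [NP [Pron it]] [VP [V saw] [NP [NP [NP [NP [Pron it]] [RelC [Rel who] [VP [V photographed]]]] [Conj and] [NP [Pron it]]] [PP [P under] [NP [NP [Pron it]] [RelC [Rel which] [VP [V observed] [NP [Pron it]]]]]]]]]
[S [NP [Pron it]] [VP [V saw] [NP [NP [NP [Pron it]] [RelC [Rel who] [VP [V photographed]]]] [Conj and] [NP [NP [Pron it]] [PP [P under] [NP [NP [Pron it]] [RelC [Rel which] [VP [V observed] [NP [Pron it]]]]]]]]]]
The trees differ in how a recursive rule is bracketed over the same span.

6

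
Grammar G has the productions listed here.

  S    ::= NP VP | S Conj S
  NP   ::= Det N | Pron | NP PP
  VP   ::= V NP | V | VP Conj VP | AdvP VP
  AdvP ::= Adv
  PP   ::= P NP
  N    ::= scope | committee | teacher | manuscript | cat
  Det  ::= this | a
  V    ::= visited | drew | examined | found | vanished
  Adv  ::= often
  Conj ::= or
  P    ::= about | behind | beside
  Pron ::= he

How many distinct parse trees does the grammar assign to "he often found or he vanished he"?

1

[S [S [NP [Pron he]] [VP [AdvP [Adv often]] [VP [V found]]]] [Conj or] [S [NP [Pron he]] [VP [V vanished] [NP [Pron he]]]]]
No rule offers an alternative attachment or grouping for any span, so this is the only derivation.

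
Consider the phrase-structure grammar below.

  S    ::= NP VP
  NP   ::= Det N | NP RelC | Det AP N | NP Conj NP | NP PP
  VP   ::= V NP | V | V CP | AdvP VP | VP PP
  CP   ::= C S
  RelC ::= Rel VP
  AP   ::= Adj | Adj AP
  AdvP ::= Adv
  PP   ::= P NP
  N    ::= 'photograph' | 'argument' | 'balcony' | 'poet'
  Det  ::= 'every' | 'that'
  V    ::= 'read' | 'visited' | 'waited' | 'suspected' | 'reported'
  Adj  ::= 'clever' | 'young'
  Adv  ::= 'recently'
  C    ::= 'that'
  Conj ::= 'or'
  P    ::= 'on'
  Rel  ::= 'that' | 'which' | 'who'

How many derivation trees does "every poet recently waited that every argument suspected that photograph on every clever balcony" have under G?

Two of the 4 distinct bracketings:
[S [NP [Det every] [N poet]] [VP [AdvP [Adv recently]] [VP [V waited] [CP [C that] [S [NP [Det every] [N argument]] [VP [V suspected] [NP [NP [Det that] [N photograph]] [PP [P on] [NP [Det every] [AP [Adj clever]] [N balcony]]]]]]]]]]
[S [NP [Det every] [N poet]] [VP [AdvP [Adv recently]] [VP [V waited] [CP [C that] [S [NP [Det every] [N argument]] [VP [VP [V suspected] [NP [Det that] [N photograph]]] [PP [P on] [NP [Det every] [AP [Adj clever]] [N balcony]]]]]]]]]
The difference turns on whether NP → NP PP is used at the relevant span, versus an alternative expansion of NP.

4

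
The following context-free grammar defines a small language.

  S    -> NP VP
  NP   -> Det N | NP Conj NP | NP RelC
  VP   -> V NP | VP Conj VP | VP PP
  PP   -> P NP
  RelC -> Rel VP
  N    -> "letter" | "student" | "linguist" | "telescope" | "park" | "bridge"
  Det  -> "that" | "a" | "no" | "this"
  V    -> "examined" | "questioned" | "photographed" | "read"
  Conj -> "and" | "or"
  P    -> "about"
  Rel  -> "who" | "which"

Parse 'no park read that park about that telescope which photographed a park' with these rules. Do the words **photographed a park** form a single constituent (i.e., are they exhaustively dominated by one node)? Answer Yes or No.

[S [NP [Det no] [N park]] [VP [VP [V read] [NP [Det that] [N park]]] [PP [P about] [NP [NP [Det that] [N telescope]] [RelC [Rel which] [VP [V photographed] [NP [Det a] [N park]]]]]]]]
The words 'photographed a park' are exhaustively dominated by a single VP node (built by VP → V NP), so they form a constituent.

Yes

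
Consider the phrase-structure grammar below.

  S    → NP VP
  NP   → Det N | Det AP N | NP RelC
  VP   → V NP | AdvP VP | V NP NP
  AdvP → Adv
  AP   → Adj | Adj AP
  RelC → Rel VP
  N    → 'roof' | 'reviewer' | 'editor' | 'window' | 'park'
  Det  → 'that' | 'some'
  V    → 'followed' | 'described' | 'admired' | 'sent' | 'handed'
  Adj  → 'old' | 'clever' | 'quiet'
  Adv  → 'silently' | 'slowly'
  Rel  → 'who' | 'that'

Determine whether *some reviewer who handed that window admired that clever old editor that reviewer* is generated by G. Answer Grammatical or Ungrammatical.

Grammatical

[S [NP [NP [Det some] [N reviewer]] [RelC [Rel who] [VP [V handed] [NP [Det that] [N window]]]]] [VP [V admired] [NP [Det that] [AP [Adj clever] [AP [Adj old]]] [N editor]] [NP [Det that] [N reviewer]]]]
Every word is introduced by a lexical rule and the phrasal rules combine the resulting categories into a single S.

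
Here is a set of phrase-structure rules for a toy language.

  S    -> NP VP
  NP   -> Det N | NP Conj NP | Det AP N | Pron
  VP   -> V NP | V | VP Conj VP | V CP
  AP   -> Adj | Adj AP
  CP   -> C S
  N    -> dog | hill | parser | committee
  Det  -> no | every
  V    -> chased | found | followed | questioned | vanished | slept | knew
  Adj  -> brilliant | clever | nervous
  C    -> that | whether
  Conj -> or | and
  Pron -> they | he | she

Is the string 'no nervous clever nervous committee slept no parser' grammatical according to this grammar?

[S [NP [Det no] [AP [Adj nervous] [AP [Adj clever] [AP [Adj nervous]]]] [N committee]] [VP [V slept] [NP [Det no] [N parser]]]]
Each bracket corresponds to one application of a listed rule, so the string is derivable from S.

Grammatical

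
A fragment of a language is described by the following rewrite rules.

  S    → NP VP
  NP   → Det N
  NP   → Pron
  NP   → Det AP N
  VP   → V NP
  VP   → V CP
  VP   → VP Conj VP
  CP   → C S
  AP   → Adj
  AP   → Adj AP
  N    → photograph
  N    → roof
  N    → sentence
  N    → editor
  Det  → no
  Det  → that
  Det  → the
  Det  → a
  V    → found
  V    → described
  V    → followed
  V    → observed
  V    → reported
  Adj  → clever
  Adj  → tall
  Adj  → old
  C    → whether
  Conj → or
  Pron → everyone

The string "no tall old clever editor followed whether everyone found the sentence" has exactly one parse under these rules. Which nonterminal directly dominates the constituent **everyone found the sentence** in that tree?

CP

[S [NP [Det no] [AP [Adj tall] [AP [Adj old] [AP [Adj clever]]]] [N editor]] [VP [V followed] [CP [C whether] [S [NP [Pron everyone]] [VP [V found] [NP [Det the] [N sentence]]]]]]]
The span 'everyone found the sentence' is the S node built by S → NP VP.
Its mother is the CP built by CP → C S.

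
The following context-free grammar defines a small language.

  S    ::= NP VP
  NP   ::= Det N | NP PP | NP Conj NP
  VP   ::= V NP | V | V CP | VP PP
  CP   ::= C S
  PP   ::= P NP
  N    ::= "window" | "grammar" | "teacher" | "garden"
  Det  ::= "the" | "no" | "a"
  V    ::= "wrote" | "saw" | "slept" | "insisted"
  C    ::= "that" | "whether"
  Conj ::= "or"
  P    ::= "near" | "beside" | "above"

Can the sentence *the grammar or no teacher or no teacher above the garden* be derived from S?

For S → NP VP, every NP-prefix leaves a non-VP remainder: after 'the grammar' the remainder is not a VP; after 'the grammar or no teacher' the remainder is not a VP; after 'the grammar or no teacher or no teacher' the remainder is not a VP.

Ungrammatical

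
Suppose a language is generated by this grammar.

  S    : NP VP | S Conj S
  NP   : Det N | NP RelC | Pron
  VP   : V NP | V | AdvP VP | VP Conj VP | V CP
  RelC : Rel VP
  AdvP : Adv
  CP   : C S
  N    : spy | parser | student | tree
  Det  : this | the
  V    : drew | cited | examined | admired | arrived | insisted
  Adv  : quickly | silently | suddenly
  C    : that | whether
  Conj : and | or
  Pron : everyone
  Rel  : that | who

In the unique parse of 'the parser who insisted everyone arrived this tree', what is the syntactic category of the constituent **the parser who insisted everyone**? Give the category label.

NP

S
  NP
    NP
      Det: the
      N: parser
    RelC
      Rel: who
      VP
        V: insisted
        NP
          Pron: everyone
  VP
    V: arrived
    NP
      Det: this
      N: tree
The span 'the parser who insisted everyone' is the NP node built by NP → NP RelC.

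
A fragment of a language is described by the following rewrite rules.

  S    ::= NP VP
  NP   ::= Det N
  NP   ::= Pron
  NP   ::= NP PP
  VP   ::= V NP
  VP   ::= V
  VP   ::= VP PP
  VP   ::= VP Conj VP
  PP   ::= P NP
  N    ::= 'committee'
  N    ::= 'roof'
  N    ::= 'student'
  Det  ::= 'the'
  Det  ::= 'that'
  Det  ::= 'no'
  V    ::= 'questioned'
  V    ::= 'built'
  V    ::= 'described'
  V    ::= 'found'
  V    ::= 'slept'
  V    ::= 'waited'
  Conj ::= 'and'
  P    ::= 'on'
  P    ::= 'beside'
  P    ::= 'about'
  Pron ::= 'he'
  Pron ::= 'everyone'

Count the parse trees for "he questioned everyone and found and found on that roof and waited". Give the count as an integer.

Two of the 9 distinct bracketings:
[S [NP [Pron he]] [VP [VP [V questioned] [NP [Pron everyone]]] [Conj and] [VP [VP [V found]] [Conj and] [VP [VP [VP [V found]] [PP [P on] [NP [Det that] [N roof]]]] [Conj and] [VP [V waited]]]]]]
[S [NP [Pron he]] [VP [VP [V questioned] [NP [Pron everyone]]] [Conj and] [VP [VP [VP [VP [V found]] [Conj and] [VP [V found]]] [PP [P on] [NP [Det that] [N roof]]]] [Conj and] [VP [V waited]]]]]
The trees differ in how a recursive rule is bracketed over the same span.

9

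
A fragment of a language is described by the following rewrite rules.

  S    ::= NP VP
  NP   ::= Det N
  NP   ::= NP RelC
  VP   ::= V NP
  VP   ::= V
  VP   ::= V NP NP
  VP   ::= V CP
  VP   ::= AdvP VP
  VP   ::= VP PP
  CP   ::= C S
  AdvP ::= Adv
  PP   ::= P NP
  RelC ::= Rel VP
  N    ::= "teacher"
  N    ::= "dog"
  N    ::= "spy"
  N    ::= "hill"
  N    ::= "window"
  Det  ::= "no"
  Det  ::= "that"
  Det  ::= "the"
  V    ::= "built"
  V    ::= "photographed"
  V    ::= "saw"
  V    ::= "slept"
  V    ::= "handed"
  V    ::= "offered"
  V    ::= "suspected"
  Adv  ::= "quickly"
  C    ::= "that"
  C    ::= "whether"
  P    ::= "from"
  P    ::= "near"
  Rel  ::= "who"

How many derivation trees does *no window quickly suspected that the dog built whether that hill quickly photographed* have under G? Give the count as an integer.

[S [NP [Det no] [N window]] [VP [AdvP [Adv quickly]] [VP [V suspected] [CP [C that] [S [NP [Det the] [N dog]] [VP [V built] [CP [C whether] [S [NP [Det that] [N hill]] [VP [AdvP [Adv quickly]] [VP [V photographed]]]]]]]]]]]
No rule offers an alternative attachment or grouping for any span, so this is the only derivation.

1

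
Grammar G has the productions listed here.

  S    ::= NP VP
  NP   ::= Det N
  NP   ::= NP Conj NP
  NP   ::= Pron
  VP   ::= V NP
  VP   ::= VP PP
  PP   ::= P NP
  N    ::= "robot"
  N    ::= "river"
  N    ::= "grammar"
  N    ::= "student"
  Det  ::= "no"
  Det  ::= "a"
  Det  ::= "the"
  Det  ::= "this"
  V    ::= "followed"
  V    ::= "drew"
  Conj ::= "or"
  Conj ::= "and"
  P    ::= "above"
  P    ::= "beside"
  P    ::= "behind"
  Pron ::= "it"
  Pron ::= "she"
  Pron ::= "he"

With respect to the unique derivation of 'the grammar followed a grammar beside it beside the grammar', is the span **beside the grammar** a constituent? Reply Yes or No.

[S [NP [Det the] [N grammar]] [VP [VP [VP [V followed] [NP [Det a] [N grammar]]] [PP [P beside] [NP [Pron it]]]] [PP [P beside] [NP [Det the] [N grammar]]]]]
The words 'beside the grammar' are exhaustively dominated by a single PP node (built by PP → P NP), so they form a constituent.

Yes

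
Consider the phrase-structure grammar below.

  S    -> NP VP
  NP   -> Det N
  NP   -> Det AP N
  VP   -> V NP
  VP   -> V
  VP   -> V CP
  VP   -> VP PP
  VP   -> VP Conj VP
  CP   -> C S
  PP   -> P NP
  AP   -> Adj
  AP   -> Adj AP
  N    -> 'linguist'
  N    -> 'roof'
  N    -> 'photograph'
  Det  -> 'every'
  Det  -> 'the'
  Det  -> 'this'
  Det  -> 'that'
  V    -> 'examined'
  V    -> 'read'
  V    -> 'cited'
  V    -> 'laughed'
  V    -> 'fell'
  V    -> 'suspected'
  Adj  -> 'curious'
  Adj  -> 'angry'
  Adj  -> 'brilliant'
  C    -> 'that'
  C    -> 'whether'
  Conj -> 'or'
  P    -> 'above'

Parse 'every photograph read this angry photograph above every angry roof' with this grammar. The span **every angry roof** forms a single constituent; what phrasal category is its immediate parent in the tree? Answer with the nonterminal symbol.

[S [NP [Det every] [N photograph]] [VP [VP [V read] [NP [Det this] [AP [Adj angry]] [N photograph]]] [PP [P above] [NP [Det every] [AP [Adj angry]] [N roof]]]]]
The span 'every angry roof' is the NP node built by NP → Det AP N.
Its mother is the PP built by PP → P NP.

PP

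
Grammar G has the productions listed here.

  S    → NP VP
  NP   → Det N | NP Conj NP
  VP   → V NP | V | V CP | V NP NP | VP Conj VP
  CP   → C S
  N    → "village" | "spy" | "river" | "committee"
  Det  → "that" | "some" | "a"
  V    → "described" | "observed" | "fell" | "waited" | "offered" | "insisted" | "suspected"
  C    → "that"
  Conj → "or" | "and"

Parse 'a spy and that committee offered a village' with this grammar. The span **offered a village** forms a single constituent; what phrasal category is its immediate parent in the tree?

S

[S [NP [NP [Det a] [N spy]] [Conj and] [NP [Det that] [N committee]]] [VP [V offered] [NP [Det a] [N village]]]]
The span 'offered a village' is the VP node built by VP → V NP.
Its mother is the S built by S → NP VP.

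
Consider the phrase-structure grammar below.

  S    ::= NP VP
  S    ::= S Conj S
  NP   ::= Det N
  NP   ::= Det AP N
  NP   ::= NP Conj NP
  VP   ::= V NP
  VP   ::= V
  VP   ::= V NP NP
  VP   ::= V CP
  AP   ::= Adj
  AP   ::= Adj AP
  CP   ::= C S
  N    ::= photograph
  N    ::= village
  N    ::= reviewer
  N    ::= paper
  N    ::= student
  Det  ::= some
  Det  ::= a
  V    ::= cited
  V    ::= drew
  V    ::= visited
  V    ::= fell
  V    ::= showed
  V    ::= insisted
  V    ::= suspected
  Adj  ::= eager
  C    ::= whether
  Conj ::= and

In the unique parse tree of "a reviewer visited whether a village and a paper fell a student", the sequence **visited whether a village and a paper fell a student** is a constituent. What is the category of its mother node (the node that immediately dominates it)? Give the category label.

S

S
  NP
    Det: a
    N: reviewer
  VP
    V: visited
    CP
      C: whether
      S
        NP
          NP
            Det: a
            N: village
          Conj: and
          NP
            Det: a
            N: paper
        VP
          V: fell
          NP
            Det: a
            N: student
The span 'visited whether a village and a paper fell a student' is the VP node built by VP → V CP.
Its mother is the S built by S → NP VP.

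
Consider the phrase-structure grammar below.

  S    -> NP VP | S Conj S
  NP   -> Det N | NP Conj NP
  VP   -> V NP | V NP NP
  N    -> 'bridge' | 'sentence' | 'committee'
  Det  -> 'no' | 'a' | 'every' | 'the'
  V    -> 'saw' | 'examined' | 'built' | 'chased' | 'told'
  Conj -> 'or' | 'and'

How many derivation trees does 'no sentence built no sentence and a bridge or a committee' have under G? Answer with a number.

The two bracketings:
[S [NP [Det no] [N sentence]] [VP [V built] [NP [NP [Det no] [N sentence]] [Conj and] [NP [NP [Det a] [N bridge]] [Conj or] [NP [Det a] [N committee]]]]]]
[S [NP [Det no] [N sentence]] [VP [V built] [NP [NP [NP [Det no] [N sentence]] [Conj and] [NP [Det a] [N bridge]]] [Conj or] [NP [Det a] [N committee]]]]]
The trees differ in how a recursive rule is bracketed over the same span.

2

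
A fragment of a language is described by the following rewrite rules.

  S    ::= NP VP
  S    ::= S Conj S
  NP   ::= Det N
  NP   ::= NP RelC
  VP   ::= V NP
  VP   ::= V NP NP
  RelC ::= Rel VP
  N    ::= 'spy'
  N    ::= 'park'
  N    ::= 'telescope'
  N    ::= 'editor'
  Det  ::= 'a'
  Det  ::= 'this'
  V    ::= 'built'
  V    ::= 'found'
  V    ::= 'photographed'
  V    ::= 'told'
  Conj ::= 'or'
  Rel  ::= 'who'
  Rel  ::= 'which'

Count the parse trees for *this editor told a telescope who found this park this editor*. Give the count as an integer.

The two bracketings:
[S [NP [Det this] [N editor]] [VP [V told] [NP [NP [Det a] [N telescope]] [RelC [Rel who] [VP [V found] [NP [Det this] [N park]] [NP [Det this] [N editor]]]]]]]
[S [NP [Det this] [N editor]] [VP [V told] [NP [NP [Det a] [N telescope]] [RelC [Rel who] [VP [V found] [NP [Det this] [N park]]]]] [NP [Det this] [N editor]]]]
The trees differ in how a recursive rule is bracketed over the same span.

2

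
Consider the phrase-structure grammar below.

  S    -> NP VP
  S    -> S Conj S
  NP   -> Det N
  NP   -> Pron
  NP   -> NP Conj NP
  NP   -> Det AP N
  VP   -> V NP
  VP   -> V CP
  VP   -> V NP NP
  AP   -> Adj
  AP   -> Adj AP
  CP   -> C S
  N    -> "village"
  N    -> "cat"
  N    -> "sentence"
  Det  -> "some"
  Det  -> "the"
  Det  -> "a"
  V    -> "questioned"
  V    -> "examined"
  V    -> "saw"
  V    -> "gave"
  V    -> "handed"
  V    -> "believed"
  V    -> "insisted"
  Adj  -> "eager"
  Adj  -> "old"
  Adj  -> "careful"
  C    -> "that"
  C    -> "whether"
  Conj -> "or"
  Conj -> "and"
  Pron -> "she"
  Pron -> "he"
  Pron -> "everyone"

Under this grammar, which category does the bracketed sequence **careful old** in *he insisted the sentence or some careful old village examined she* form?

AP

[S [S [NP [Pron he]] [VP [V insisted] [NP [Det the] [N sentence]]]] [Conj or] [S [NP [Det some] [AP [Adj careful] [AP [Adj old]]] [N village]] [VP [V examined] [NP [Pron she]]]]]
The span 'careful old' is the AP node built by AP → Adj AP.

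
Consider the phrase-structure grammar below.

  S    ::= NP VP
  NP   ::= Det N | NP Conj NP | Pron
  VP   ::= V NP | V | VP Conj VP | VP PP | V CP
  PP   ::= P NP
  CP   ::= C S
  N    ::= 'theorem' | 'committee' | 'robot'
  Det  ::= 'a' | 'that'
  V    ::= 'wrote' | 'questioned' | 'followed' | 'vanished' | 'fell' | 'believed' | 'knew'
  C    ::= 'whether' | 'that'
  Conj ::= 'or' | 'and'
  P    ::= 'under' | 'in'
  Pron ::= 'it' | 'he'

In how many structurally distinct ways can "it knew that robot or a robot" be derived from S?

[S [NP [Pron it]] [VP [V knew] [NP [NP [Det that] [N robot]] [Conj or] [NP [Det a] [N robot]]]]]
No rule offers an alternative attachment or grouping for any span, so this is the only derivation.

1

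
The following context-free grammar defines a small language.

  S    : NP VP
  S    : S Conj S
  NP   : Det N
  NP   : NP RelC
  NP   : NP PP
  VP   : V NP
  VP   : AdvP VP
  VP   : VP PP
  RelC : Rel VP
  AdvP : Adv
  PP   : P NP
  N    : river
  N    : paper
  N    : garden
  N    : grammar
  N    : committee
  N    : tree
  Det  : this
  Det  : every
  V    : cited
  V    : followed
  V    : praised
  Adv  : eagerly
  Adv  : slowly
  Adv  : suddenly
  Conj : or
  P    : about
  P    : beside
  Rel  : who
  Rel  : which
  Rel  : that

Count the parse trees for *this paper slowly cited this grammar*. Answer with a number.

[S [NP [Det this] [N paper]] [VP [AdvP [Adv slowly]] [VP [V cited] [NP [Det this] [N grammar]]]]]
No rule offers an alternative attachment or grouping for any span, so this is the only derivation.

1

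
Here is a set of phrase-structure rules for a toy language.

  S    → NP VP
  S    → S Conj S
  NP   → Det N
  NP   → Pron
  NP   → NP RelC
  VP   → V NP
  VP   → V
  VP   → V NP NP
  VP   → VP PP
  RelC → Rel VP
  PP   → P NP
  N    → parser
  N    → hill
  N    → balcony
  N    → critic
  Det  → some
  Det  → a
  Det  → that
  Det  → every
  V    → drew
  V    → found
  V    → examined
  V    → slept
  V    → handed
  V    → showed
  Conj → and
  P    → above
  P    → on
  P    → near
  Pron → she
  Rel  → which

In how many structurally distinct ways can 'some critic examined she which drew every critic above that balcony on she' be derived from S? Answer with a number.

4

Two of the 4 distinct bracketings:
[S [NP [Det some] [N critic]] [VP [V examined] [NP [NP [Pron she]] [RelC [Rel which] [VP [VP [VP [V drew] [NP [Det every] [N critic]]] [PP [P above] [NP [Det that] [N balcony]]]] [PP [P on] [NP [Pron she]]]]]]]]
[S [NP [Det some] [N critic]] [VP [VP [V examined] [NP [NP [Pron she]] [RelC [Rel which] [VP [VP [V drew] [NP [Det every] [N critic]]] [PP [P above] [NP [Det that] [N balcony]]]]]]] [PP [P on] [NP [Pron she]]]]]
The trees differ in how a recursive rule is bracketed over the same span.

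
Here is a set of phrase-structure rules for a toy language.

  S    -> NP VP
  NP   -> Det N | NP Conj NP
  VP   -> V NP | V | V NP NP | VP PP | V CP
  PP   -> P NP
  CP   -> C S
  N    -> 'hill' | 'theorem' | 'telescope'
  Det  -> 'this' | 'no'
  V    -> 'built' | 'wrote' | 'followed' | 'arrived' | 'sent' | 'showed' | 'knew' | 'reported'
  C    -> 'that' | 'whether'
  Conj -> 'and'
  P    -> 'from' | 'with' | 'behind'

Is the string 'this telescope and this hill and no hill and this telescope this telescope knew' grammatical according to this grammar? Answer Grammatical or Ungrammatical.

Ungrammatical

For S → NP VP, every NP-prefix leaves a non-VP remainder: after 'this telescope' the remainder is not a VP; after 'this telescope and this hill' the remainder is not a VP; after 'this telescope and this hill and no hill' the remainder is not a VP (and 1 more).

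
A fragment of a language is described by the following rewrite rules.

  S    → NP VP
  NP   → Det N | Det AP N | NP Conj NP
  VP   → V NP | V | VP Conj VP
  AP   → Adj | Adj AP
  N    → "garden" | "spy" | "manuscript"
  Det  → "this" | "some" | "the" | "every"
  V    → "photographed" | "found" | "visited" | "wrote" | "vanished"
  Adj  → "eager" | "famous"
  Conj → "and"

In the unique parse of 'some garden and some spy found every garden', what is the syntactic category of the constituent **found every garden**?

VP

[S [NP [NP [Det some] [N garden]] [Conj and] [NP [Det some] [N spy]]] [VP [V found] [NP [Det every] [N garden]]]]
The span 'found every garden' is the VP node built by VP → V NP.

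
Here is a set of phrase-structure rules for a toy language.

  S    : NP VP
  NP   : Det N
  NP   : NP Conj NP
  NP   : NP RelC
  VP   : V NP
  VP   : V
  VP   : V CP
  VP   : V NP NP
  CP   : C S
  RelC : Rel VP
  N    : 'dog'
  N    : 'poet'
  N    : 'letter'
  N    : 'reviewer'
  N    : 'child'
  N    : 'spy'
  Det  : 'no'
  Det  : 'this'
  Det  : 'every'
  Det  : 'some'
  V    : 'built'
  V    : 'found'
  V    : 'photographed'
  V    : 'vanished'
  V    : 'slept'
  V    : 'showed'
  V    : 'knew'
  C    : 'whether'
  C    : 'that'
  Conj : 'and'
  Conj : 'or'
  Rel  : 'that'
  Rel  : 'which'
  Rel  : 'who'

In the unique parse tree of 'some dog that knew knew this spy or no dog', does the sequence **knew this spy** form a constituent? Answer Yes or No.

[S [NP [NP [Det some] [N dog]] [RelC [Rel that] [VP [V knew]]]] [VP [V knew] [NP [NP [Det this] [N spy]] [Conj or] [NP [Det no] [N dog]]]]]
The smallest constituent containing 'knew this spy' is the VP spanning 'knew this spy or no dog'; no single node in the tree dominates exactly the given words.

No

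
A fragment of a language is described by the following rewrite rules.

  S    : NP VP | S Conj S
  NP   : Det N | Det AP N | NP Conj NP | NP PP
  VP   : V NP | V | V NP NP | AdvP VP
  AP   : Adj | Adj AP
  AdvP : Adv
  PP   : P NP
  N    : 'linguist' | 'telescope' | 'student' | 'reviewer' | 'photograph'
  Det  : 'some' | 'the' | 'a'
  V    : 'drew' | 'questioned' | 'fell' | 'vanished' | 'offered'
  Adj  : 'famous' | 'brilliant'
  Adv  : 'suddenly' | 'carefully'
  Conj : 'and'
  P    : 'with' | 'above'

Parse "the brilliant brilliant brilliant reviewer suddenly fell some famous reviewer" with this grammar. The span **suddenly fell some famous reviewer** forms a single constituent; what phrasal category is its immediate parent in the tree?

S

S
  NP
    Det: the
    AP
      Adj: brilliant
      AP
        Adj: brilliant
        AP
          Adj: brilliant
    N: reviewer
  VP
    AdvP
      Adv: suddenly
    VP
      V: fell
      NP
        Det: some
        AP
          Adj: famous
        N: reviewer
The span 'suddenly fell some famous reviewer' is the VP node built by VP → AdvP VP.
Its mother is the S built by S → NP VP.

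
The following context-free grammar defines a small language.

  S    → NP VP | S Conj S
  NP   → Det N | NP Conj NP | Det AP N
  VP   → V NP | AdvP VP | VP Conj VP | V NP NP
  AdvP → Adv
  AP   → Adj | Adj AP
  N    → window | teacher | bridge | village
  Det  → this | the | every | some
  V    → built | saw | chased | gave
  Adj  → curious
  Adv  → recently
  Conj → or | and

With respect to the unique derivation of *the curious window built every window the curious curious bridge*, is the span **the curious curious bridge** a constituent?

Yes

[S [NP [Det the] [AP [Adj curious]] [N window]] [VP [V built] [NP [Det every] [N window]] [NP [Det the] [AP [Adj curious] [AP [Adj curious]]] [N bridge]]]]
The words 'the curious curious bridge' are exhaustively dominated by a single NP node (built by NP → Det AP N), so they form a constituent.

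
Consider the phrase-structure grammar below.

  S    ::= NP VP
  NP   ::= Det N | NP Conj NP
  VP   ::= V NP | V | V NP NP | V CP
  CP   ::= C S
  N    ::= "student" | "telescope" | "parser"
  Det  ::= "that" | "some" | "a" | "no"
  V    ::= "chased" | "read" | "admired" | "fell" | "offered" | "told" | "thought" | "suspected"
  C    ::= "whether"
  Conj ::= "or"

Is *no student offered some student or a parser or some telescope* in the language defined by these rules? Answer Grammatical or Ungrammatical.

Grammatical

[S [NP [Det no] [N student]] [VP [V offered] [NP [NP [Det some] [N student]] [Conj or] [NP [NP [Det a] [N parser]] [Conj or] [NP [Det some] [N telescope]]]]]]
Each bracket corresponds to one application of a listed rule, so the string is derivable from S.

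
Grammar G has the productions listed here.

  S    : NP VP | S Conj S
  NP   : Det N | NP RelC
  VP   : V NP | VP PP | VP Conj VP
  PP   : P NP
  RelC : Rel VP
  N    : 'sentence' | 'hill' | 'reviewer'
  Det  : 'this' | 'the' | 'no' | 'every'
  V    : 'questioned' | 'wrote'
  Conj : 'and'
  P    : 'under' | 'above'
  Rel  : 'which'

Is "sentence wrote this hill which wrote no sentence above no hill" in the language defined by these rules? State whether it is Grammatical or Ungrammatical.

For S → NP VP, no prefix of the string parses as an NP. The alternative S rule S → S Conj S likewise has no satisfying split.

Ungrammatical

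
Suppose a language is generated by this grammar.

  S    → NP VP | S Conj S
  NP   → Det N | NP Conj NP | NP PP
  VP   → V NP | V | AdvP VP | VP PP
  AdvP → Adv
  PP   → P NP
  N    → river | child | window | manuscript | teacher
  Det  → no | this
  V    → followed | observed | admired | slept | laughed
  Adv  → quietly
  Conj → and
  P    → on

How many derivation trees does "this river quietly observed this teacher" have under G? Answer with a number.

[S [NP [Det this] [N river]] [VP [AdvP [Adv quietly]] [VP [V observed] [NP [Det this] [N teacher]]]]]
No rule offers an alternative attachment or grouping for any span, so this is the only derivation.

1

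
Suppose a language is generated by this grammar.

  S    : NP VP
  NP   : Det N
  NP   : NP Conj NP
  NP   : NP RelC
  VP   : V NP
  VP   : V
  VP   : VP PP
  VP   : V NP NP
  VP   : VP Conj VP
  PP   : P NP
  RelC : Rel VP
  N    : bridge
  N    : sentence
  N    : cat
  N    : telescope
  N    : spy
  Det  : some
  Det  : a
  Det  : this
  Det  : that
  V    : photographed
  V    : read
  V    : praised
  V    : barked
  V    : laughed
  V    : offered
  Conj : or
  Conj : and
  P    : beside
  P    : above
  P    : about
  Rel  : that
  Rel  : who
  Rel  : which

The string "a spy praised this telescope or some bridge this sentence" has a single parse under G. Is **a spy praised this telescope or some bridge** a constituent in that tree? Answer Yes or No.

No

[S [NP [Det a] [N spy]] [VP [V praised] [NP [NP [Det this] [N telescope]] [Conj or] [NP [Det some] [N bridge]]] [NP [Det this] [N sentence]]]]
The smallest constituent containing 'a spy praised this telescope or some bridge' is the S spanning 'a spy praised this telescope or some bridge this sentence'; no single node in the tree dominates exactly the given words.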